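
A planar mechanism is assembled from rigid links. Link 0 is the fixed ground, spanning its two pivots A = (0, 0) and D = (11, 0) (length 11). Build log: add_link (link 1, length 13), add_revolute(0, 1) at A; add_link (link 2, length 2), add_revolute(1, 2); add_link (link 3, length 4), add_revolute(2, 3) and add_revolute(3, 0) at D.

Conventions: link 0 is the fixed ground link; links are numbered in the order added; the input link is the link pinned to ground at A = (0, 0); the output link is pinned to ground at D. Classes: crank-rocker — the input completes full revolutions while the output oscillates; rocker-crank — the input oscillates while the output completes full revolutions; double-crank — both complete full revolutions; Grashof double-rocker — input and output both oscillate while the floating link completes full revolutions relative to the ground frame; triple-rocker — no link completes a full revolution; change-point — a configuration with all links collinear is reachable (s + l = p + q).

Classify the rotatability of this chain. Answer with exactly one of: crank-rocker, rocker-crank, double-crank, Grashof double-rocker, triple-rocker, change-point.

lengths: ground=11, input=13, coupler=2, output=4
sorted: s=2 (shortest), l=13 (longest), p+q=15
s + l = 15 vs p + q = 15
s + l = p + q → change-point (collinear configuration reachable)

change-point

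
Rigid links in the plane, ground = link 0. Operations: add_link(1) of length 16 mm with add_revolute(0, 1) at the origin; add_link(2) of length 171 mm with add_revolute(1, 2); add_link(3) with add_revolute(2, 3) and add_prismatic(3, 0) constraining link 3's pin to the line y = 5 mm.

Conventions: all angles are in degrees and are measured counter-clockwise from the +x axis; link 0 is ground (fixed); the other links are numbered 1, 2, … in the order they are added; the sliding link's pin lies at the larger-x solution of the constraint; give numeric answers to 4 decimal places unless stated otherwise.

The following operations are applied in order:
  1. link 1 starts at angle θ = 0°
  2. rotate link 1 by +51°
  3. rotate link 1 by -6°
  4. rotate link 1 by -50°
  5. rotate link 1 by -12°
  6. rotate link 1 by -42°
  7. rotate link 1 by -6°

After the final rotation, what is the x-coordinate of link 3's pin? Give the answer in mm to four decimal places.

geometry: r = 16 mm, L = 171 mm, e = 5 mm; θ starts at 0°
rotate link 1 by +51°: θ ← 0° +51° = 51°
rotate link 1 by -6°: θ ← 51° -6° = 45°
rotate link 1 by -50°: θ ← 45° -50° = -5°
rotate link 1 by -12°: θ ← -5° -12° = -17°
rotate link 1 by -42°: θ ← -17° -42° = -59°
rotate link 1 by -6°: θ ← -59° -6° = -65°
crank pin P = (r cos θ, r sin θ) = (6.761892, -14.500925)
h = r sin θ − e = -14.500925 − 5 = -19.500925
x = r cos θ + √(L² − h²) = 6.761892 + 169.884413 = 176.646306

176.6463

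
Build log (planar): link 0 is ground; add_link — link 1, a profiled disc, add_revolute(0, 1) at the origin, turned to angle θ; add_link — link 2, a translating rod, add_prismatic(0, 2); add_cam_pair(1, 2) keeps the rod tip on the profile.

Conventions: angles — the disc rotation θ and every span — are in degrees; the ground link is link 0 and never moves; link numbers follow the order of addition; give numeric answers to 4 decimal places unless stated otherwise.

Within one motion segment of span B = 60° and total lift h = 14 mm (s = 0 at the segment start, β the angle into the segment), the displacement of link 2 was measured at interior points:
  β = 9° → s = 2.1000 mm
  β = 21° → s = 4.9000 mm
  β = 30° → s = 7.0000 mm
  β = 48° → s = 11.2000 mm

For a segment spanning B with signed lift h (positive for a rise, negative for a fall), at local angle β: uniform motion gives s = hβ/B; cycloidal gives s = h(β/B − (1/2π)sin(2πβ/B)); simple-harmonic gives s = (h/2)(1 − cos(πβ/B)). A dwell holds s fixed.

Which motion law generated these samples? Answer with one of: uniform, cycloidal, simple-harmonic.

candidates at β/B = r: uniform s = h·r (linear in β); cycloidal s = h·(r − sin(2πr)/(2π)); simple-harmonic s = (h/2)(1 − cos(πr))
β=9°: printed 2.1000 | uniform 2.1000, cycloidal 0.2974, simple-harmonic 0.7630
β=21°: printed 4.9000 | uniform 4.9000, cycloidal 3.0974, simple-harmonic 3.8221
β=30°: printed 7.0000 | uniform 7.0000, cycloidal 7.0000, simple-harmonic 7.0000
β=48°: printed 11.2000 | uniform 11.2000, cycloidal 13.3191, simple-harmonic 12.6631
only one law matches every sample → uniform

uniform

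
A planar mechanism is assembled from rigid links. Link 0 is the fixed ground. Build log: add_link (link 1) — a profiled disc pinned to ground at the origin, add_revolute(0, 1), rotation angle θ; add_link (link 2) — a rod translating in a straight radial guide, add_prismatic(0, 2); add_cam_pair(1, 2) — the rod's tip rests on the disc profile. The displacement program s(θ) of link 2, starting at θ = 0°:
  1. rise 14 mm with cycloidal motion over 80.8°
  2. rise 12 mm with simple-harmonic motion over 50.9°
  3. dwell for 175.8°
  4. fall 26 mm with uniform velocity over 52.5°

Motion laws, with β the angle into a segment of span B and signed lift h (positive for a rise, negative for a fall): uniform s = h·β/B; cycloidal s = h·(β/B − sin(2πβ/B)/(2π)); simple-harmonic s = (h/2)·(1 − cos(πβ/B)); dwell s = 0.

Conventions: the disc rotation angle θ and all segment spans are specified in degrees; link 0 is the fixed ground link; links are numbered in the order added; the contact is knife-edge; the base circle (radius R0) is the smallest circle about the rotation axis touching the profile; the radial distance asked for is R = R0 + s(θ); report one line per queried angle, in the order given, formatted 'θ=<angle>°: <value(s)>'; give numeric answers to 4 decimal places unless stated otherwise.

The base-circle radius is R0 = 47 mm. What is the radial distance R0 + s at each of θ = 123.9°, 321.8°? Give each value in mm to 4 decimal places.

seg 1 [0°–80.8°] cycloidal, h=14: full span → s += 14 → s = 14.0000
seg 2 [80.8°–131.7°] simple-harmonic, h=12: θ=123.9° here. β=43.1, B=50.9. 12/2·(1 − cos(π·0.8468)) = 11.3180 → s = 25.3180
seg 2 [80.8°–131.7°] simple-harmonic, h=12: full span → s += 12 → s = 26.0000
seg 3 [131.7°–307.5°] dwell: s stays 26.0000
seg 4 [307.5°–360°] uniform, h=-26: θ=321.8° here. β=14.3, B=52.5. -26·14.3/52.5 = -7.0819 → s = 18.9181
θ=123.9°: R = R0 + s = 47 + 25.3180 = 72.3180
θ=321.8°: R = R0 + s = 47 + 18.9181 = 65.9181

θ=123.9°: 72.3180
θ=321.8°: 65.9181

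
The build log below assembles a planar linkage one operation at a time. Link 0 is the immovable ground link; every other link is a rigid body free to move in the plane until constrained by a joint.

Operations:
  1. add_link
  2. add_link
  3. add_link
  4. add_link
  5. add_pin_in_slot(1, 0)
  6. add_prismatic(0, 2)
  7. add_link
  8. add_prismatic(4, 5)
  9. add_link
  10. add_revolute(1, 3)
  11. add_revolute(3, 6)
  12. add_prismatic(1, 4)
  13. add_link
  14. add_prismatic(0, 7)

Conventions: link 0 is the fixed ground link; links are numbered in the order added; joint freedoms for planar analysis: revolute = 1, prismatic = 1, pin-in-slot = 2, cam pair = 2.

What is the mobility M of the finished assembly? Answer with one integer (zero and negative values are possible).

(L,J1,J2)=(1,0,0); link0 fixed
link1: (2,0,0)
link2: (3,0,0)
link3: (4,0,0)
link4: (5,0,0)
PS 1-0 [J2]: (5,0,1)
P 0-2 [J1]: (5,1,1)
link5: (6,1,1)
P 4-5 [J1]: (6,2,1)
link6: (7,2,1)
R 1-3 [J1]: (7,3,1)
R 3-6 [J1]: (7,4,1)
P 1-4 [J1]: (7,5,1)
link7: (8,5,1)
P 0-7 [J1]: (8,6,1)
Grübler: 3·7 − 2·6 − 1 = 8

M = 8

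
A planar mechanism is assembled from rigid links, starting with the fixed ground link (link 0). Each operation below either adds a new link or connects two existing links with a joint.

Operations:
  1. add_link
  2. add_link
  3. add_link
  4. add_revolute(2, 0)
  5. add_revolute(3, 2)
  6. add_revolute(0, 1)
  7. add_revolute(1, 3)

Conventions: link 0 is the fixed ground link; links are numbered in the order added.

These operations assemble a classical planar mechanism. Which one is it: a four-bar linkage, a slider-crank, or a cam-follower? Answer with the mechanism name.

links: 4 (incl. ground); joints: 4 revolute, 0 prismatic, 0 higher (cam) pair, forming one closed loop
4 links in a single 4R loop → four-bar linkage

four-bar linkage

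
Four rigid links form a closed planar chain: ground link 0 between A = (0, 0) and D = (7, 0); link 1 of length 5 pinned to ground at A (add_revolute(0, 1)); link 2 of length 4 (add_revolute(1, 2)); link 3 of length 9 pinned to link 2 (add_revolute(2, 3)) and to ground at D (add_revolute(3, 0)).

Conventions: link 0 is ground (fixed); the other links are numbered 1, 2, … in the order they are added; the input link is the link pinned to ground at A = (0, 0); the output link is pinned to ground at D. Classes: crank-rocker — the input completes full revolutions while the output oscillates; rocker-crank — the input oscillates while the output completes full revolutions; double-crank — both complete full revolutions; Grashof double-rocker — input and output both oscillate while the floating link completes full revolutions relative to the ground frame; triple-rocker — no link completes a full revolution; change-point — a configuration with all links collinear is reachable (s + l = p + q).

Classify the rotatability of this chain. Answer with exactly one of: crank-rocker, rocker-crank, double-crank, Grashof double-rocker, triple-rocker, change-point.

lengths: ground=7, input=5, coupler=4, output=9
sorted: s=4 (shortest), l=9 (longest), p+q=12
s + l = 13 vs p + q = 12
s + l > p + q → non-Grashof → no link fully rotates → triple-rocker

triple-rocker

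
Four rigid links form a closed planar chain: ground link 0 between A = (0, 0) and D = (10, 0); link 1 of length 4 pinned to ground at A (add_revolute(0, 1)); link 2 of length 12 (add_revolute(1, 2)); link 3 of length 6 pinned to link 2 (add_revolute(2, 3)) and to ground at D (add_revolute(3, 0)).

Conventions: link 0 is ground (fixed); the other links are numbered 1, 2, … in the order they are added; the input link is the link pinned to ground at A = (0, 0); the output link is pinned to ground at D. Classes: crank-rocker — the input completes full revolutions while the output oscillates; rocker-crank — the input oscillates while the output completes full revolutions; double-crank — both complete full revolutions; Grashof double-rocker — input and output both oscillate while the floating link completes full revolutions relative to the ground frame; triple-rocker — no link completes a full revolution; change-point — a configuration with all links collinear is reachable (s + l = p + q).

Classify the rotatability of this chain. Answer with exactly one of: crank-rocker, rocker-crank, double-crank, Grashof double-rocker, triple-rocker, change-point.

lengths: ground=10, input=4, coupler=12, output=6
sorted: s=4 (shortest), l=12 (longest), p+q=16
s + l = 16 vs p + q = 16
s + l = p + q → change-point (collinear configuration reachable)

change-point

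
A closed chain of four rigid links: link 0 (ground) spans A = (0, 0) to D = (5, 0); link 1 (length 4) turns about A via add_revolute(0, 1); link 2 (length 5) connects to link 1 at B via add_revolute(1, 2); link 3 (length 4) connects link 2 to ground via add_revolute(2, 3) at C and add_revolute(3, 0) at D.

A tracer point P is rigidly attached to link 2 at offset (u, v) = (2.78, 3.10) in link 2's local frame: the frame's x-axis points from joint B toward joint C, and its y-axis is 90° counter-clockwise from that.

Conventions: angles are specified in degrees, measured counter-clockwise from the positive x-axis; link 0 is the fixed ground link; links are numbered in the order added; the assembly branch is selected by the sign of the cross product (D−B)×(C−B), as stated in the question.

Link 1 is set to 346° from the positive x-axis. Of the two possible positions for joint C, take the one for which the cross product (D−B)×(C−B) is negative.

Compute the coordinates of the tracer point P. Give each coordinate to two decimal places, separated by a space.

A=(0,0), D=(5.00,0)
B = A + 4.00·(cos346°, sin346°) = (3.8812, -0.9677)
|BD| = 1.4792
circle(B,5.00) ∩ circle(D,4.00): a=3.7817, h=3.2709
  candidates: C₊=(4.6017,3.9801) cross=4.838; C₋=(8.8812,-0.9677) cross=-4.838
  branch - wants cross < 0 → take C=(8.8812,-0.9677) (cross=-4.838)
ex = (C−B)/|BC| = (1.0000,0.0000); ey = (-0.0000,1.0000)
P = B + 2.78·ex + 3.10·ey = (6.6612,2.1323)

6.66 2.13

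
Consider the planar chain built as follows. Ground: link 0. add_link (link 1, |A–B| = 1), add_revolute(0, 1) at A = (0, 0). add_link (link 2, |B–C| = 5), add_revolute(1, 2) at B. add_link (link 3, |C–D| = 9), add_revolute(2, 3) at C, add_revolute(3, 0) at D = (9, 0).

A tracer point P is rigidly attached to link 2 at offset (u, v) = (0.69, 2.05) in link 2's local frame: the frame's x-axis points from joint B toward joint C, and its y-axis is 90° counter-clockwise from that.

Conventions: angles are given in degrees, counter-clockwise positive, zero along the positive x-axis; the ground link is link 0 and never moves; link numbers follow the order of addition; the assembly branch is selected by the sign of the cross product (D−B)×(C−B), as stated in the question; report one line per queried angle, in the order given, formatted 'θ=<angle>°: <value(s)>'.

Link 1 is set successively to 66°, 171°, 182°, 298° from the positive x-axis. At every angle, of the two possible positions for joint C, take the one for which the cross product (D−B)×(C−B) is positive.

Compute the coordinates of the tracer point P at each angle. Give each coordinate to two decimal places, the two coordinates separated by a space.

A=(0,0), D=(9.00,0)
θ=66°: B = A + 1.00·(cos66°, sin66°) = (0.4067, 0.9135)
θ=66°: |BD| = 8.6417
θ=66°: circle(B,5.00) ∩ circle(D,9.00): a=1.0807, h=4.8818
θ=66°:   candidates: C₊=(1.9975,5.6537) cross=42.187; C₋=(0.9653,-4.0552) cross=-42.187
θ=66°:   branch + wants cross > 0 → take C=(1.9975,5.6537) (cross=42.187)
θ=66°: ex = (C−B)/|BC| = (0.3182,0.9480); ey = (-0.9480,0.3182)
θ=66°: P = B + 0.69·ex + 2.05·ey = (-1.3172,2.2199)
θ=171°: B = A + 1.00·(cos171°, sin171°) = (-0.9877, 0.1564)
θ=171°: |BD| = 9.9889
θ=171°: circle(B,5.00) ∩ circle(D,9.00): a=2.1913, h=4.4942
θ=171°:   candidates: C₊=(1.2738,4.6158) cross=44.892; C₋=(1.1330,-4.3716) cross=-44.892
θ=171°:   branch + wants cross > 0 → take C=(1.2738,4.6158) (cross=44.892)
θ=171°: ex = (C−B)/|BC| = (0.4523,0.8919); ey = (-0.8919,0.4523)
θ=171°: P = B + 0.69·ex + 2.05·ey = (-2.5039,1.6990)
θ=182°: B = A + 1.00·(cos182°, sin182°) = (-0.9994, -0.0349)
θ=182°: |BD| = 9.9995
θ=182°: circle(B,5.00) ∩ circle(D,9.00): a=2.1996, h=4.4902
θ=182°:   candidates: C₊=(1.1845,4.4629) cross=44.900; C₋=(1.2158,-4.5174) cross=-44.900
θ=182°:   branch + wants cross > 0 → take C=(1.1845,4.4629) (cross=44.900)
θ=182°: ex = (C−B)/|BC| = (0.4368,0.8996); ey = (-0.8996,0.4368)
θ=182°: P = B + 0.69·ex + 2.05·ey = (-2.5421,1.4812)
θ=298°: B = A + 1.00·(cos298°, sin298°) = (0.4695, -0.8829)
θ=298°: |BD| = 8.5761
θ=298°: circle(B,5.00) ∩ circle(D,9.00): a=1.0232, h=4.8942
θ=298°:   candidates: C₊=(0.9833,4.0906) cross=41.973; C₋=(1.9911,-5.6458) cross=-41.973
θ=298°:   branch + wants cross > 0 → take C=(0.9833,4.0906) (cross=41.973)
θ=298°: ex = (C−B)/|BC| = (0.1028,0.9947); ey = (-0.9947,0.1028)
θ=298°: P = B + 0.69·ex + 2.05·ey = (-1.4988,0.0141)

θ=66°: -1.32 2.22
θ=171°: -2.50 1.70
θ=182°: -2.54 1.48
θ=298°: -1.50 0.01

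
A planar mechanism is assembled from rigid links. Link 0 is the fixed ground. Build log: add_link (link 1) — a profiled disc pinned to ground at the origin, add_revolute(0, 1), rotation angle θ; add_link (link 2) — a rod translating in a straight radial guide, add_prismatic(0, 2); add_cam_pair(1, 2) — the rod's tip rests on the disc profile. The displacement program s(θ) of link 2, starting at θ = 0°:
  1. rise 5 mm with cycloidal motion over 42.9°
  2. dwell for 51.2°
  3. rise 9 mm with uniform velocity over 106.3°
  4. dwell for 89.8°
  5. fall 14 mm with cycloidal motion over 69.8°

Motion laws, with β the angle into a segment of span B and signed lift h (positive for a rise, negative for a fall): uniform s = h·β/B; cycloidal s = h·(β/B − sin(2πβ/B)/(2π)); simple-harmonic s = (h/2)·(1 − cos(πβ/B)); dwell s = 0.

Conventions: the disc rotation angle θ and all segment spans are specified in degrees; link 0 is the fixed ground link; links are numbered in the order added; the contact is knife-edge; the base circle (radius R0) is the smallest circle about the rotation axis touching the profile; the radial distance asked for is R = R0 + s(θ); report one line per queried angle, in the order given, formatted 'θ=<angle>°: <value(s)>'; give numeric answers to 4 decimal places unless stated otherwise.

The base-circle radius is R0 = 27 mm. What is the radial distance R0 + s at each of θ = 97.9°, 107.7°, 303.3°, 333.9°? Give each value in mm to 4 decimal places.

seg 1 [0°–42.9°] cycloidal, h=5: full span → s += 5 → s = 5.0000
seg 2 [42.9°–94.1°] dwell: s stays 5.0000
seg 3 [94.1°–200.4°] uniform, h=9: θ=97.9° here. β=3.8, B=106.3. 9·3.8/106.3 = 0.3217 → s = 5.3217
seg 3 [94.1°–200.4°] uniform, h=9: θ=107.7° here. β=13.6, B=106.3. 9·13.6/106.3 = 1.1515 → s = 6.1515
seg 3 [94.1°–200.4°] uniform, h=9: full span → s += 9 → s = 14.0000
seg 4 [200.4°–290.2°] dwell: s stays 14.0000
seg 5 [290.2°–360°] cycloidal, h=-14: θ=303.3° here. β=13.1, B=69.8. -14·(0.1877 − sin(2π·0.1877)/(2π)) = -0.5680 → s = 13.4320
seg 5 [290.2°–360°] cycloidal, h=-14: θ=333.9° here. β=43.7, B=69.8. -14·(0.6261 − sin(2π·0.6261)/(2π)) = -10.3512 → s = 3.6488
θ=97.9°: R = R0 + s = 27 + 5.3217 = 32.3217
θ=107.7°: R = R0 + s = 27 + 6.1515 = 33.1515
θ=303.3°: R = R0 + s = 27 + 13.4320 = 40.4320
θ=333.9°: R = R0 + s = 27 + 3.6488 = 30.6488

θ=97.9°: 32.3217
θ=107.7°: 33.1515
θ=303.3°: 40.4320
θ=333.9°: 30.6488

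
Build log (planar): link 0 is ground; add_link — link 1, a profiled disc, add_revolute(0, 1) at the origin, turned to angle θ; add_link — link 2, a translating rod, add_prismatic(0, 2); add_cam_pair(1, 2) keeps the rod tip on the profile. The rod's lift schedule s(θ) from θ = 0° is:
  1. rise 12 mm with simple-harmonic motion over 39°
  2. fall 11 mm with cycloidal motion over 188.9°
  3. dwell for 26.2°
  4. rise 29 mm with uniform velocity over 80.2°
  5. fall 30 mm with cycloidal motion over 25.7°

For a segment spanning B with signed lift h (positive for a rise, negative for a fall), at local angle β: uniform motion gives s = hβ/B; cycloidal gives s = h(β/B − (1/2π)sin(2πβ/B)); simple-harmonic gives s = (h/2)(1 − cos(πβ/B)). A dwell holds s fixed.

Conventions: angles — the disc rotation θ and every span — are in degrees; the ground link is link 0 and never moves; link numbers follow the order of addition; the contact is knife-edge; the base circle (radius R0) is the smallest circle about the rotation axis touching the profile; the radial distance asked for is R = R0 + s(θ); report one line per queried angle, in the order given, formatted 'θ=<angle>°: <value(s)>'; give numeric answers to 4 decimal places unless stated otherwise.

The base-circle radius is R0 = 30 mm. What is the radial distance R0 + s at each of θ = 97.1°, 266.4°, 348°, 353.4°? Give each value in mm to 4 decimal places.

seg 1 [0°–39°] simple-harmonic, h=12: full span → s += 12 → s = 12.0000
seg 2 [39°–227.9°] cycloidal, h=-11: θ=97.1° here. β=58.1, B=188.9. -11·(0.3076 − sin(2π·0.3076)/(2π)) = -1.7459 → s = 10.2541
seg 2 [39°–227.9°] cycloidal, h=-11: full span → s += -11 → s = 1.0000
seg 3 [227.9°–254.1°] dwell: s stays 1.0000
seg 4 [254.1°–334.3°] uniform, h=29: θ=266.4° here. β=12.3, B=80.2. 29·12.3/80.2 = 4.4476 → s = 5.4476
seg 4 [254.1°–334.3°] uniform, h=29: full span → s += 29 → s = 30.0000
seg 5 [334.3°–360°] cycloidal, h=-30: θ=348° here. β=13.7, B=25.7. -30·(0.5331 − sin(2π·0.5331)/(2π)) = -16.9773 → s = 13.0227
seg 5 [334.3°–360°] cycloidal, h=-30: θ=353.4° here. β=19.1, B=25.7. -30·(0.7432 − sin(2π·0.7432)/(2π)) = -27.0660 → s = 2.9340
θ=97.1°: R = R0 + s = 30 + 10.2541 = 40.2541
θ=266.4°: R = R0 + s = 30 + 5.4476 = 35.4476
θ=348°: R = R0 + s = 30 + 13.0227 = 43.0227
θ=353.4°: R = R0 + s = 30 + 2.9340 = 32.9340

θ=97.1°: 40.2541
θ=266.4°: 35.4476
θ=348°: 43.0227
θ=353.4°: 32.9340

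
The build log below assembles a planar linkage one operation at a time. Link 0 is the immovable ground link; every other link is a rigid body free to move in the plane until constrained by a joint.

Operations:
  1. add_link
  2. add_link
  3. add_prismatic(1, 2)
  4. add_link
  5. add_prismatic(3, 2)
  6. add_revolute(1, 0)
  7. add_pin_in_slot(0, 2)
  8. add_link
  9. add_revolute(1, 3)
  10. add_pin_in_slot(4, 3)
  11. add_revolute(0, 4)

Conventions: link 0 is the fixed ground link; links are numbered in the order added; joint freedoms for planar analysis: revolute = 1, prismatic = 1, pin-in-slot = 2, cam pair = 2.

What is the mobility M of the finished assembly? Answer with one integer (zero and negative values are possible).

link 0 = ground. State L|J1|J2 = 1|0|0
+link1  2|0|0
+link2  3|0|0
P(1,2) f=1→J1  3|1|0
+link3  4|1|0
P(3,2) f=1→J1  4|2|0
R(1,0) f=1→J1  4|3|0
PS(0,2) f=2→J2  4|3|1
+link4  5|3|1
R(1,3) f=1→J1  5|4|1
PS(4,3) f=2→J2  5|4|2
R(0,4) f=1→J1  5|5|2
M = 3(5−1)−2·5−2 = 12−10−2 = 0

M = 0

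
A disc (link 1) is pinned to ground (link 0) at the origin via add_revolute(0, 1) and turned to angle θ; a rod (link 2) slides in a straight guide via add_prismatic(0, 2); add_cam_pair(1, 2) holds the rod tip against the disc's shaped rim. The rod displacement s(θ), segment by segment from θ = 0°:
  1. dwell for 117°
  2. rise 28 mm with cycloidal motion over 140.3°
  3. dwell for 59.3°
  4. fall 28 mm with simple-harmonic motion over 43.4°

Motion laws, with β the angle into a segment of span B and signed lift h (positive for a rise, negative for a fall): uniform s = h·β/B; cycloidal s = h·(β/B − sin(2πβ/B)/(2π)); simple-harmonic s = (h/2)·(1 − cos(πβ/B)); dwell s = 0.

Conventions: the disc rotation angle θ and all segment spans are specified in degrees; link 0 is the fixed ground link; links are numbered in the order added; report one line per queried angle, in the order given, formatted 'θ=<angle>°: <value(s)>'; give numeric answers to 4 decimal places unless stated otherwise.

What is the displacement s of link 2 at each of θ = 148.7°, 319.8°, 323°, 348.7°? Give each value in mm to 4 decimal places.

segment 1 (0° to 117°, dwell): s unchanged at 0.0000
θ = 148.7° falls in segment 2 (117° to 257.3°, cycloidal, h = 28): β = 148.7 − 117 = 31.7°, B = 140.3°; Δs = 28·(0.2259 − sin(2π·0.2259)/(2π)) = 1.9209; s = 0.0000 + 1.9209 = 1.9209
segment 2 (117° to 257.3°, cycloidal, h = 28) is passed completely: s = 0.0000 + (28) = 28.0000
segment 3 (257.3° to 316.6°, dwell): s unchanged at 28.0000
θ = 319.8° falls in segment 4 (316.6° to 360°, simple-harmonic, h = -28): β = 319.8 − 316.6 = 3.2°, B = 43.4°; Δs = -28/2·(1 − cos(π·0.0737)) = -0.3739; s = 28.0000 − 0.3739 = 27.6261
θ = 323° falls in segment 4 (316.6° to 360°, simple-harmonic, h = -28): β = 323 − 316.6 = 6.4°, B = 43.4°; Δs = -28/2·(1 − cos(π·0.1475)) = -1.4757; s = 28.0000 − 1.4757 = 26.5243
θ = 348.7° falls in segment 4 (316.6° to 360°, simple-harmonic, h = -28): β = 348.7 − 316.6 = 32.1°, B = 43.4°; Δs = -28/2·(1 − cos(π·0.7396)) = -23.5718; s = 28.0000 − 23.5718 = 4.4282

θ=148.7°: 1.9209
θ=319.8°: 27.6261
θ=323°: 26.5243
θ=348.7°: 4.4282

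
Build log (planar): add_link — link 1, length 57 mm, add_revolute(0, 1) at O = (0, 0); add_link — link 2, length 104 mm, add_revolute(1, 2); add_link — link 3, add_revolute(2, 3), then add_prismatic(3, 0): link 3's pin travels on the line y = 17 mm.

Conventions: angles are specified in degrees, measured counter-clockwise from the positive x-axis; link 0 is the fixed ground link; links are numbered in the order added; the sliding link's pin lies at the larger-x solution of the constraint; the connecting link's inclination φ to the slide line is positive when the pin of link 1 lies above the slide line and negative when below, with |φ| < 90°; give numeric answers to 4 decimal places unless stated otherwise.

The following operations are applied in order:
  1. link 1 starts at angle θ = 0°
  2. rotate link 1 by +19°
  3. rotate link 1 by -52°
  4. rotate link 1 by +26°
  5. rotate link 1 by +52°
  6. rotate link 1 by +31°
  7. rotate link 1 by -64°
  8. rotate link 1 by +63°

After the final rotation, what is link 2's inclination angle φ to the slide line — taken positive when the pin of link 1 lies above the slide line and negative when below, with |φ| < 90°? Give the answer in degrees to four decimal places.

geometry: r = 57 mm, L = 104 mm, e = 17 mm; θ starts at 0°
rotate link 1 by +19°: θ ← 0° +19° = 19°
rotate link 1 by -52°: θ ← 19° -52° = -33°
rotate link 1 by +26°: θ ← -33° +26° = -7°
rotate link 1 by +52°: θ ← -7° +52° = 45°
rotate link 1 by +31°: θ ← 45° +31° = 76°
rotate link 1 by -64°: θ ← 76° -64° = 12°
rotate link 1 by +63°: θ ← 12° +63° = 75°
h = r sin θ − e = 55.057772 − 17 = 38.057772
sin φ = h / L = 38.057772 / 104 = 0.36594012
φ = arcsin(0.36594012) = 21.465451°

21.4655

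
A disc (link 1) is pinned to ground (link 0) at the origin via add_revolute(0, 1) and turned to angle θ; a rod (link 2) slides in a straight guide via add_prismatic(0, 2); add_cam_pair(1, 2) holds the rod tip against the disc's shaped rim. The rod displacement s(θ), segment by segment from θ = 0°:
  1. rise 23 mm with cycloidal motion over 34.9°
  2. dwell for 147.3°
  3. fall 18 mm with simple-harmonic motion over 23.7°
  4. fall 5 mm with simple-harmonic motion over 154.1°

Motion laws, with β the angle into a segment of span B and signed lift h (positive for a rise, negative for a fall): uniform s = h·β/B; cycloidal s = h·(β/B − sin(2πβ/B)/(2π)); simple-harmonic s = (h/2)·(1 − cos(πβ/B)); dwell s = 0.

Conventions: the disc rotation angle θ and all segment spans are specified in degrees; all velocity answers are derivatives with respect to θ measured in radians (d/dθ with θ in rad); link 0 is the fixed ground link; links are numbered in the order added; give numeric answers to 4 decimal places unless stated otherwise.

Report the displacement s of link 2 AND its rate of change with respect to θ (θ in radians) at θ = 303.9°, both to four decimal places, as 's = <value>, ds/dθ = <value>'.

segment 1 (0° to 34.9°, cycloidal, h = 23) is passed completely: s = 0.0000 + (23) = 23.0000
segment 2 (34.9° to 182.2°, dwell): s unchanged at 23.0000
segment 3 (182.2° to 205.9°, simple-harmonic, h = -18) is passed completely: s = 23.0000 + (-18) = 5.0000
θ = 303.9° falls in segment 4 (205.9° to 360°, simple-harmonic, h = -5): β = 303.9 − 205.9 = 98°, B = 154.1°; Δs = -5/2·(1 − cos(π·0.6360)) = -3.5356; s = 5.0000 − 3.5356 = 1.4644
velocity in seg [205.9°–360°] (simple-harmonic), θ in radians: β = 98° = 1.7104 rad, B = 154.1° = 2.6896 rad; ds/dθ = (πh/(2B)) sin(πβ/B) = (π·(-5)/(2·2.6896)) sin(π·0.6360) = -2.657862 mm/rad

s = 1.4644, ds/dθ = -2.6579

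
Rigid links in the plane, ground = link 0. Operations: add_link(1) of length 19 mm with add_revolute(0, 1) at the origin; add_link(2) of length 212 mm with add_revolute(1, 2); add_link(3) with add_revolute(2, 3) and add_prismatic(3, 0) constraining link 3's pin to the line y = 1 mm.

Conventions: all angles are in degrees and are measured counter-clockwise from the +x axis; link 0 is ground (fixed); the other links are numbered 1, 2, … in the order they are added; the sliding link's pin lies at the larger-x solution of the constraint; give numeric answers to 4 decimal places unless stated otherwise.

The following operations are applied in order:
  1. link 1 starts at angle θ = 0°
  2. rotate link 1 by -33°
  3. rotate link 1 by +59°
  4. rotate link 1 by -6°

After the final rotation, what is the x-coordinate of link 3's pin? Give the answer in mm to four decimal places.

geometry: r = 19 mm, L = 212 mm, e = 1 mm; θ starts at 0°
rotate link 1 by -33°: θ ← 0° -33° = -33°
rotate link 1 by +59°: θ ← -33° +59° = 26°
rotate link 1 by -6°: θ ← 26° -6° = 20°
crank pin P = (r cos θ, r sin θ) = (17.854160, 6.498383)
h = r sin θ − e = 6.498383 − 1 = 5.498383
x = r cos θ + √(L² − h²) = 17.854160 + 211.928686 = 229.782845

229.7828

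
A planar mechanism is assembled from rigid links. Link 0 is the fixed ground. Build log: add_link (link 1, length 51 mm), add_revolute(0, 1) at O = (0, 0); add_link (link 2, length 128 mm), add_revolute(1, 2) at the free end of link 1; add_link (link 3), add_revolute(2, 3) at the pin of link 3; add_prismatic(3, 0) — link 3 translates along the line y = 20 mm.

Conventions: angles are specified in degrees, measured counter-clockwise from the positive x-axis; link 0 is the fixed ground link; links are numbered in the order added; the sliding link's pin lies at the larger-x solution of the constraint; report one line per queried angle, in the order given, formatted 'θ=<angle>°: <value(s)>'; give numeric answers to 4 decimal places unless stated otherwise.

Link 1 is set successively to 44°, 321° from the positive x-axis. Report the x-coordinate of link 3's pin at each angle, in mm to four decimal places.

geometry: r = 51 mm, L = 128 mm, e = 20 mm
θ=44°: crank pin P = (r cos θ, r sin θ) = (36.686330, 35.427577)
θ=44°: h = r sin θ − e = 35.427577 − 20 = 15.427577
θ=44°: x = r cos θ + √(L² − h²) = 36.686330 + 127.066872 = 163.753201
θ=321°: crank pin P = (r cos θ, r sin θ) = (39.634444, -32.095340)
θ=321°: h = r sin θ − e = -32.095340 − 20 = -52.095340
θ=321°: x = r cos θ + √(L² − h²) = 39.634444 + 116.919098 = 156.553542

θ=44°: 163.7532
θ=321°: 156.5535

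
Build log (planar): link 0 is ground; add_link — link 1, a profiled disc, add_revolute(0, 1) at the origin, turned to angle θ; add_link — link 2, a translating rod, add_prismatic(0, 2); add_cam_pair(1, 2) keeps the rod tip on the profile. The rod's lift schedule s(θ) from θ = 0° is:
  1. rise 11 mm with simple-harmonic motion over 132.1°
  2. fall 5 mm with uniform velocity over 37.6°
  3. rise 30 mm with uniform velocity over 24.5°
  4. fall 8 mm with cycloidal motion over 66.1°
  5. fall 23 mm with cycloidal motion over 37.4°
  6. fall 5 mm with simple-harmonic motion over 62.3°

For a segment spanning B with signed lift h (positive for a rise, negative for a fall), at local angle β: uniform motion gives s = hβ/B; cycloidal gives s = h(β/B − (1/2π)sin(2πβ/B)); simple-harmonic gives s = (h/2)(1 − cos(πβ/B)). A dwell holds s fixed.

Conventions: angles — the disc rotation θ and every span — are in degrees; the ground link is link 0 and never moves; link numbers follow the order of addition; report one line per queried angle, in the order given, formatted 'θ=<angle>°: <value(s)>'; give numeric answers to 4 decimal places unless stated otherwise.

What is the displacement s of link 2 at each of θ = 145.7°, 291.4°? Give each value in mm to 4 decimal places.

seg 1 [0°–132.1°] simple-harmonic, h=11: full span → s += 11 → s = 11.0000
seg 2 [132.1°–169.7°] uniform, h=-5: θ=145.7° here. β=13.6, B=37.6. -5·13.6/37.6 = -1.8085 → s = 9.1915
seg 2 [132.1°–169.7°] uniform, h=-5: full span → s += -5 → s = 6.0000
seg 3 [169.7°–194.2°] uniform, h=30: full span → s += 30 → s = 36.0000
seg 4 [194.2°–260.3°] cycloidal, h=-8: full span → s += -8 → s = 28.0000
seg 5 [260.3°–297.7°] cycloidal, h=-23: θ=291.4° here. β=31.1, B=37.4. -23·(0.8316 − sin(2π·0.8316)/(2π)) = -22.3161 → s = 5.6839

θ=145.7°: 9.1915
θ=291.4°: 5.6839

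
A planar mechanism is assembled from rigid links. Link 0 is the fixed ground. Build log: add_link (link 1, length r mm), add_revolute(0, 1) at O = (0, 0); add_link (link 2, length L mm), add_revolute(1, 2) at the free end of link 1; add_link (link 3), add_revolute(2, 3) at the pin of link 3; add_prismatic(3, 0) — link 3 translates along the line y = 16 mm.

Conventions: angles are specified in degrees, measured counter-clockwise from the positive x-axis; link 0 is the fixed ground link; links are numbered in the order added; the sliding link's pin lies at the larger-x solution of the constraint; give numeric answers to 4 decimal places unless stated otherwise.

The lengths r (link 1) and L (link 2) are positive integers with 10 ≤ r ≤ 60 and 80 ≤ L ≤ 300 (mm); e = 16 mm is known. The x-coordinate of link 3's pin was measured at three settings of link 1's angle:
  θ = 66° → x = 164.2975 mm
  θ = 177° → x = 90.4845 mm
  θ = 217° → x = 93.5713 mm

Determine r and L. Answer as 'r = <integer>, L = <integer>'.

constraint per measurement: (x − r cos θ)² + (r sin θ − e)² = L²
subtracting the θ₁ and θ₂ equations cancels the r² and L² terms:
r = (x₁² − x₂²) / (2[(x₁cos θ₁ + e sin θ₁) − (x₂cos θ₂ + e sin θ₂)]) = 55.0000 → r = 55
L² = (x₁ − r cos θ₁)² + (r sin θ₁ − e)² = 21315.9890 → L = 146.0000 → L = 146
check at θ₃=217°: x = 93.5713 (printed 93.5713) ✓

r = 55, L = 146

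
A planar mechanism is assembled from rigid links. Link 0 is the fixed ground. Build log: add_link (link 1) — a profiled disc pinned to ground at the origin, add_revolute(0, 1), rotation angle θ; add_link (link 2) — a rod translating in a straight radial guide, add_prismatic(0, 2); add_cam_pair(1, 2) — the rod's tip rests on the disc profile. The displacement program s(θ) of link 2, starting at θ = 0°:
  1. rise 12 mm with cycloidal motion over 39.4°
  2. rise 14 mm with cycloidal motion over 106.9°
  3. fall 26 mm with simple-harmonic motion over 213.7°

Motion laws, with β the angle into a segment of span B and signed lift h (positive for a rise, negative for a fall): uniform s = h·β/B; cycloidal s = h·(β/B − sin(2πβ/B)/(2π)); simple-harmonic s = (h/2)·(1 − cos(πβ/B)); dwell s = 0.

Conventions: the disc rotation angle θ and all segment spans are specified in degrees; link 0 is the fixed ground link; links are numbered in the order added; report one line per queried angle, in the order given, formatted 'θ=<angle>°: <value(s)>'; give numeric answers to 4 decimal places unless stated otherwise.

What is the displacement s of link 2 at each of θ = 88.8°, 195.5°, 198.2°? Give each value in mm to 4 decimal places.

seg 1 [0°–39.4°] cycloidal, h=12: full span → s += 12 → s = 12.0000
seg 2 [39.4°–146.3°] cycloidal, h=14: θ=88.8° here. β=49.4, B=106.9. 14·(0.4621 − sin(2π·0.4621)/(2π)) = 5.9442 → s = 17.9442
seg 2 [39.4°–146.3°] cycloidal, h=14: full span → s += 14 → s = 26.0000
seg 3 [146.3°–360°] simple-harmonic, h=-26: θ=195.5° here. β=49.2, B=213.7. -26/2·(1 − cos(π·0.2302)) = -3.2548 → s = 22.7452
seg 3 [146.3°–360°] simple-harmonic, h=-26: θ=198.2° here. β=51.9, B=213.7. -26/2·(1 − cos(π·0.2429)) = -3.6039 → s = 22.3961

θ=88.8°: 17.9442
θ=195.5°: 22.7452
θ=198.2°: 22.3961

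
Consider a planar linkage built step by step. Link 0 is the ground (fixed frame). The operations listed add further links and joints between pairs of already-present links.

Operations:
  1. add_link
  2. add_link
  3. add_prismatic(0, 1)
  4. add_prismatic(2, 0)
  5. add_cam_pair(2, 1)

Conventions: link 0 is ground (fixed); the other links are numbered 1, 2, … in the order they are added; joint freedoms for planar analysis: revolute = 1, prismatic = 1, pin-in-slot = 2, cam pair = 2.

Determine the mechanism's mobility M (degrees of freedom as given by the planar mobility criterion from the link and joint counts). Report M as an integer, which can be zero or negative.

L=1 J1=0 J2=0
add link → L=2 J1=0 J2=0
add link → L=3 J1=0 J2=0
P@0,1 dof=1 J1 → L=3 J1=1 J2=0
P@2,0 dof=1 J1 → L=3 J1=2 J2=0
C@2,1 dof=2 J2 → L=3 J1=2 J2=1
M=3(L−1)−2J1−J2=3·2−2·2−1=1

M = 1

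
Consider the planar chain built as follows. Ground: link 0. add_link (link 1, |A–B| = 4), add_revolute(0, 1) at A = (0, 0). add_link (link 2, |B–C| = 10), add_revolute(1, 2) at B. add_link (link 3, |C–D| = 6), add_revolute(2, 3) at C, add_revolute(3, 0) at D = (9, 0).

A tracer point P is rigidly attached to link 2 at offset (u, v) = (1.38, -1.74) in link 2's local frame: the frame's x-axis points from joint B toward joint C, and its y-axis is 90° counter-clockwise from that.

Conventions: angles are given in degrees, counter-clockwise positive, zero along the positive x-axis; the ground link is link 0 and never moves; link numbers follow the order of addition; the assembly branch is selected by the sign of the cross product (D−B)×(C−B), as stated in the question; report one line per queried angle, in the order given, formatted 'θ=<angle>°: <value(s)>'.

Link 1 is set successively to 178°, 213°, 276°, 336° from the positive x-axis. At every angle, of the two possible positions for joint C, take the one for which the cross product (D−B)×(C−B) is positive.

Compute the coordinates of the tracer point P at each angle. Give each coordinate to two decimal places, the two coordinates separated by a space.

A=(0,0), D=(9.00,0)
θ=178°: B = A + 4.00·(cos178°, sin178°) = (-3.9976, 0.1396)
θ=178°: |BD| = 12.9983
θ=178°: circle(B,10.00) ∩ circle(D,6.00): a=8.9610, h=4.4385
θ=178°:   candidates: C₊=(5.0106,4.4816) cross=57.693; C₋=(4.9153,-4.3949) cross=-57.693
θ=178°:   branch + wants cross > 0 → take C=(5.0106,4.4816) (cross=57.693)
θ=178°: ex = (C−B)/|BC| = (0.9008,0.4342); ey = (-0.4342,0.9008)
θ=178°: P = B + 1.38·ex + -1.74·ey = (-1.9989,-0.8286)
θ=213°: B = A + 4.00·(cos213°, sin213°) = (-3.3547, -2.1786)
θ=213°: |BD| = 12.5453
θ=213°: circle(B,10.00) ∩ circle(D,6.00): a=8.8234, h=4.7061
θ=213°:   candidates: C₊=(4.5174,3.9883) cross=59.040; C₋=(6.1519,-5.2809) cross=-59.040
θ=213°:   branch + wants cross > 0 → take C=(4.5174,3.9883) (cross=59.040)
θ=213°: ex = (C−B)/|BC| = (0.7872,0.6167); ey = (-0.6167,0.7872)
θ=213°: P = B + 1.38·ex + -1.74·ey = (-1.1953,-2.6973)
θ=276°: B = A + 4.00·(cos276°, sin276°) = (0.4181, -3.9781)
θ=276°: |BD| = 9.4591
θ=276°: circle(B,10.00) ∩ circle(D,6.00): a=8.1125, h=5.8470
θ=276°:   candidates: C₊=(5.3194,4.7384) cross=55.307; C₋=(10.2373,-5.8710) cross=-55.307
θ=276°:   branch + wants cross > 0 → take C=(5.3194,4.7384) (cross=55.307)
θ=276°: ex = (C−B)/|BC| = (0.4901,0.8717); ey = (-0.8717,0.4901)
θ=276°: P = B + 1.38·ex + -1.74·ey = (2.6112,-3.6280)
θ=336°: B = A + 4.00·(cos336°, sin336°) = (3.6542, -1.6269)
θ=336°: |BD| = 5.5879
θ=336°: circle(B,10.00) ∩ circle(D,6.00): a=8.5206, h=5.2344
θ=336°:   candidates: C₊=(10.2816,5.8615) cross=29.250; C₋=(13.3297,-4.1538) cross=-29.250
θ=336°:   branch + wants cross > 0 → take C=(10.2816,5.8615) (cross=29.250)
θ=336°: ex = (C−B)/|BC| = (0.6627,0.7488); ey = (-0.7488,0.6627)
θ=336°: P = B + 1.38·ex + -1.74·ey = (5.8718,-1.7467)

θ=178°: -2.00 -0.83
θ=213°: -1.20 -2.70
θ=276°: 2.61 -3.63
θ=336°: 5.87 -1.75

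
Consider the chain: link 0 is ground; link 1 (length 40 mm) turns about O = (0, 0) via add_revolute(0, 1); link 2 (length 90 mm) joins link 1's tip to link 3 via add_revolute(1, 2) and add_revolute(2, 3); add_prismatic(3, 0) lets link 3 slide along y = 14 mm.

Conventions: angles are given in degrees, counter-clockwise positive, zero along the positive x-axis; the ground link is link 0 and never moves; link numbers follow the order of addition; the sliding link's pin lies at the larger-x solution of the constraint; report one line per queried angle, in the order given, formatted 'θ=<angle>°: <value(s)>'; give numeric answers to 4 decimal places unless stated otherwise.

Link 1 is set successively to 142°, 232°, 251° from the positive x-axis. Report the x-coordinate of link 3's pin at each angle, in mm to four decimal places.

geometry: r = 40 mm, L = 90 mm, e = 14 mm
θ=142°: crank pin P = (r cos θ, r sin θ) = (-31.520430, 24.626459)
θ=142°: h = r sin θ − e = 24.626459 − 14 = 10.626459
θ=142°: x = r cos θ + √(L² − h²) = -31.520430 + 89.370456 = 57.850026
θ=232°: crank pin P = (r cos θ, r sin θ) = (-24.626459, -31.520430)
θ=232°: h = r sin θ − e = -31.520430 − 14 = -45.520430
θ=232°: x = r cos θ + √(L² − h²) = -24.626459 + 77.639490 = 53.013031
θ=251°: crank pin P = (r cos θ, r sin θ) = (-13.022726, -37.820743)
θ=251°: h = r sin θ − e = -37.820743 − 14 = -51.820743
θ=251°: x = r cos θ + √(L² − h²) = -13.022726 + 73.584038 = 60.561311

θ=142°: 57.8500
θ=232°: 53.0130
θ=251°: 60.5613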